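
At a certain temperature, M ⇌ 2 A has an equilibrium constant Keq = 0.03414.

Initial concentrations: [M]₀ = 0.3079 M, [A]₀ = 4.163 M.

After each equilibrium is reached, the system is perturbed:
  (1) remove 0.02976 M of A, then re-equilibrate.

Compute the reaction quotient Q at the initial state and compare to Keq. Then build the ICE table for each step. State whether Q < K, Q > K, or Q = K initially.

Q₀ = 56.29 vs Keq = 0.03414 ⇒ Q>K, reverse
Step 1:
                    M           A
  init         0.3079       4.163
  Δ             1.943      -3.886
  eq            2.251      0.2772
  solve Keq expr → x = -1.943; check Q = 0.03414
Then remove 0.02976 M of A.
Step 2:
                    M           A
  init          2.251      0.2474
  Δ          -0.01443     0.02887
  eq            2.236      0.2763
  solve Keq expr → x = 0.01443; check Q = 0.03414

Q₀ = 56.29; Q > K (proceeds reverse)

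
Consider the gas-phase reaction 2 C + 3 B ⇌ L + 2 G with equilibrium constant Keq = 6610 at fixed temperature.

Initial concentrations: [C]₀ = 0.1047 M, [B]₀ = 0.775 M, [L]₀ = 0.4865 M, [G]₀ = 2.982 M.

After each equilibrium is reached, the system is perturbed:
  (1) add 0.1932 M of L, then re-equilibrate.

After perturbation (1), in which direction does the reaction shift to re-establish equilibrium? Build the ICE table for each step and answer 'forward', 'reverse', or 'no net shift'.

Q₀ = 847.8 vs Keq = 6610 ⇒ Q<K, forward
Step 1:
                    C           B           L           G
  init         0.1047       0.775      0.4865       2.982
  Δ          -0.05771    -0.08657     0.02886     0.05771
  eq          0.04699      0.6884      0.5154        3.04
  solve Keq expr → x = 0.02886; check Q = 6610
Then add 0.1932 M of L.
Step 2:
                    C           B           L           G
  init        0.04699      0.6884      0.7086        3.04
  Δ          0.006681     0.01002   -0.003341   -0.006681
  eq          0.05367      0.6985      0.7052       3.033
  solve Keq expr → x = -0.003341; check Q = 6610

Direction: reverse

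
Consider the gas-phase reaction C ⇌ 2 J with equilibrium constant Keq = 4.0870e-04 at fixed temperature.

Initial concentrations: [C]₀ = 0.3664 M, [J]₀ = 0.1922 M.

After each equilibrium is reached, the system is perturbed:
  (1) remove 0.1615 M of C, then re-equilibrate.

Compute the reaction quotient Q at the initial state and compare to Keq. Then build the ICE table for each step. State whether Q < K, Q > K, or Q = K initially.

Q₀ = 0.1008; Q > K (proceeds reverse)

Q₀ = 0.1008 vs Keq = 4.0870e-04 ⇒ Q>K, reverse
Step 1:
                  C         J
  init       0.3664    0.1922
  Δ         0.08928   -0.1786
  eq         0.4557   0.01365
  solve Keq expr → x = -0.08928; check Q = 4.0870e-04
Then remove 0.1615 M of C.
Step 2:
                  C         J
  init       0.2942   0.01365
  Δ        0.001329 -0.002657
  eq         0.2955   0.01099
  solve Keq expr → x = -0.001329; check Q = 4.0870e-04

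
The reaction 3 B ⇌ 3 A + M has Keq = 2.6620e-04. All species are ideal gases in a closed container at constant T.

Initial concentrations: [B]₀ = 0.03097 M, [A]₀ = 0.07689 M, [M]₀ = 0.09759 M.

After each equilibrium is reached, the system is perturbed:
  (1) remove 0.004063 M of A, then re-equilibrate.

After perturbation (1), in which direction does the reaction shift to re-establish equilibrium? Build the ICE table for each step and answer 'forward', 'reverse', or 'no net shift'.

Q₀ = 1.493 vs Keq = 2.6620e-04 ⇒ Q>K, reverse
Step 1:
                   B          A          M
  I          0.03097    0.07689    0.09759
  C          0.06271   -0.06271    -0.0209
  E          0.09368    0.01418    0.07669
  solve Keq expr → x = -0.0209; check Q = 2.6620e-04
Then remove 0.004063 M of A.
Step 2:
                   B          A          M
  I          0.09368    0.01012    0.07669
  C         -0.00347    0.00347   0.001157
  E          0.09021    0.01359    0.07784
  solve Keq expr → x = 0.001157; check Q = 2.6620e-04

Direction: forward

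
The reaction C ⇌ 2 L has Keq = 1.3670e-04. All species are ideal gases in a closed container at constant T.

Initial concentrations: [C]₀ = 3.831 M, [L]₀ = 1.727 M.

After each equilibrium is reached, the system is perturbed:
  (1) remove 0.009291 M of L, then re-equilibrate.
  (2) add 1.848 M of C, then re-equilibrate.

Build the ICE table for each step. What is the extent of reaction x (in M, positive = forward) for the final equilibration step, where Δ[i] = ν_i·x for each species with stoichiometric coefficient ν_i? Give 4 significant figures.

x = 0.002288 M

Q₀ = 0.7785 vs Keq = 1.3670e-04 ⇒ Q>K, reverse
Step 1:
                   C          L
  init         3.831      1.727
  Δ           0.8509     -1.702
  eq           4.682     0.0253
  solve Keq expr → x = -0.8509; check Q = 1.3670e-04
Then remove 0.009291 M of L.
Step 2:
                   C          L
  init         4.682    0.01601
  Δ        -0.004639   0.009278
  eq           4.677    0.02529
  solve Keq expr → x = 0.004639; check Q = 1.3670e-04
Then add 1.848 M of C.
Step 3:
                   C          L
  init         6.525    0.02529
  Δ        -0.002288   0.004575
  eq           6.523    0.02986
  solve Keq expr → x = 0.002288; check Q = 1.3670e-04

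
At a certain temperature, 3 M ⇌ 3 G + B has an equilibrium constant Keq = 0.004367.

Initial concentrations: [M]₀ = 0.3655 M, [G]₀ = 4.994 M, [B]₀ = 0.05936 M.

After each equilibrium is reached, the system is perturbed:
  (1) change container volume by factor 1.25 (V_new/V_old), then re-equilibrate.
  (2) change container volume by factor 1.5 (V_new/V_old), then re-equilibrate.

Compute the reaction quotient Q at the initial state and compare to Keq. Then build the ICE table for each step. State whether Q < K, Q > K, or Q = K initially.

Q₀ = 151.4; Q > K (proceeds reverse)

Q₀ = 151.4 vs Keq = 0.004367 ⇒ Q>K, reverse
Step 1:
                    M           G           B
  init         0.3655       4.994     0.05936
  Δ            0.1781     -0.1781    -0.05935
  eq           0.5436       4.816  6.2789e-06
  solve Keq expr → x = -0.05935; check Q = 0.004367
Then change container volume by factor 1.25 (V_new/V_old).
Step 2:
                    M           G           B
  init         0.4348       3.853  5.0231e-06
  Δ       -3.7668e-06  3.7668e-06  1.2556e-06
  eq           0.4348       3.853  6.2787e-06
  solve Keq expr → x = 1.2556e-06; check Q = 0.004367
Then change container volume by factor 1.5 (V_new/V_old).
Step 3:
                    M           G           B
  init         0.2899       2.569  4.1858e-06
  Δ       -6.2774e-06  6.2774e-06  2.0925e-06
  eq           0.2899       2.569  6.2783e-06
  solve Keq expr → x = 2.0925e-06; check Q = 0.004367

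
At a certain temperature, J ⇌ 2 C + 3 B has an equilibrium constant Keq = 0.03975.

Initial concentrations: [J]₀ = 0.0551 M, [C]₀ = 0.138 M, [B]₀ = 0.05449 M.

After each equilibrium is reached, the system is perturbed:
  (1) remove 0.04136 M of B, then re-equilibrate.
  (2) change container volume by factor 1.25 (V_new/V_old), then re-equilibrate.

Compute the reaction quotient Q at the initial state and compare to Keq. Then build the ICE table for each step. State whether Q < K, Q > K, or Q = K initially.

Q₀ = 5.5919e-05 vs Keq = 0.03975 ⇒ Q<K, forward
Step 1:
                   J          C          B
  init        0.0551      0.138    0.05449
  Δ         -0.04576    0.09151     0.1373
  eq        0.009344     0.2295     0.1918
  solve Keq expr → x = 0.04576; check Q = 0.03975
Then remove 0.04136 M of B.
Step 2:
                   J          C          B
  init      0.009344     0.2295     0.1504
  Δ        -0.003488   0.006975    0.01046
  eq        0.005856     0.2365     0.1609
  solve Keq expr → x = 0.003488; check Q = 0.03975
Then change container volume by factor 1.25 (V_new/V_old).
Step 3:
                   J          C          B
  init      0.004685     0.1892     0.1287
  Δ        -0.002325    0.00465   0.006975
  eq         0.00236     0.1938     0.1357
  solve Keq expr → x = 0.002325; check Q = 0.03975

Q₀ = 5.5919e-05; Q < K (proceeds forward)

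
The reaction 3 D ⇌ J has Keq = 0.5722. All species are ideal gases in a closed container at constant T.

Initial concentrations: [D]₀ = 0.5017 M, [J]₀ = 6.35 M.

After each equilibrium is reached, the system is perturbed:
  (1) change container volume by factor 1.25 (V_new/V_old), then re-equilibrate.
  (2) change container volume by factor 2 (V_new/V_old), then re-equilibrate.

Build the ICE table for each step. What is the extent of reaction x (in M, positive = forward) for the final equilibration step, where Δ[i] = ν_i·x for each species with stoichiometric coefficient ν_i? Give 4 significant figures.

Q₀ = 50.29 vs Keq = 0.5722 ⇒ Q>K, reverse
Step 1:
                  D         J
  Initial    0.5017      6.35
  Change      1.662    -0.554
  Equil       2.164     5.796
  solve Keq expr → x = -0.554; check Q = 0.5722
Then change container volume by factor 1.25 (V_new/V_old).
Step 2:
                  D         J
  Initial     1.731     4.637
  Change     0.2648  -0.08827
  Equil       1.996     4.549
  solve Keq expr → x = -0.08827; check Q = 0.5722
Then change container volume by factor 2 (V_new/V_old).
Step 3:
                  D         J
  Initial    0.9979     2.274
  Change      0.543    -0.181
  Equil       1.541     2.093
  solve Keq expr → x = -0.181; check Q = 0.5722

x = -0.181 M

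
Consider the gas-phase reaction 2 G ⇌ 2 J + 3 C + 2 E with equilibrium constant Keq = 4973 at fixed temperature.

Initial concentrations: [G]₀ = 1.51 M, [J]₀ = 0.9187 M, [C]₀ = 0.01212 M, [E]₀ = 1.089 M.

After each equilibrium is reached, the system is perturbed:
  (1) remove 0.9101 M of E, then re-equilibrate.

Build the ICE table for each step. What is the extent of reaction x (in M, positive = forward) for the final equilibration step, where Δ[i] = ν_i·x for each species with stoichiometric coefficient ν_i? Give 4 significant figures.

x = 0.03024 M

Q₀ = 7.8155e-07 vs Keq = 4973 ⇒ Q<K, forward
Step 1:
                   G          J          C          E
  Initial       1.51     0.9187    0.01212      1.089
  Change      -1.302      1.302      1.954      1.302
  Equil       0.2076      2.221      1.966      2.391
  solve Keq expr → x = 0.6512; check Q = 4973
Then remove 0.9101 M of E.
Step 2:
                   G          J          C          E
  Initial     0.2076      2.221      1.966      1.481
  Change    -0.06048    0.06048    0.09072    0.06048
  Equil       0.1471      2.282      2.056      1.542
  solve Keq expr → x = 0.03024; check Q = 4973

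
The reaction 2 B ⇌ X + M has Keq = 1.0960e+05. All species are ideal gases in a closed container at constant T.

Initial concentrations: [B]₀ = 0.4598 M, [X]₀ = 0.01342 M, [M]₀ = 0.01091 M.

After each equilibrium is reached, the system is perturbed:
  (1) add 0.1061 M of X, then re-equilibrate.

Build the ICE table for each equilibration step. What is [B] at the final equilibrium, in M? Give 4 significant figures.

[B]_eq = 8.7486e-04 M

Q₀ = 6.9253e-04 vs Keq = 1.0960e+05 ⇒ Q<K, forward
Step 1:
                    B           X           M
  I            0.4598     0.01342     0.01091
  C           -0.4591      0.2295      0.2295
  E        7.3007e-04       0.243      0.2404
  solve Keq expr → x = 0.2295; check Q = 1.0960e+05
Then add 0.1061 M of X.
Step 2:
                    B           X           M
  I        7.3007e-04      0.3491      0.2404
  C        1.4479e-04 -7.2395e-05 -7.2395e-05
  E        8.7486e-04       0.349      0.2404
  solve Keq expr → x = -7.2395e-05; check Q = 1.0960e+05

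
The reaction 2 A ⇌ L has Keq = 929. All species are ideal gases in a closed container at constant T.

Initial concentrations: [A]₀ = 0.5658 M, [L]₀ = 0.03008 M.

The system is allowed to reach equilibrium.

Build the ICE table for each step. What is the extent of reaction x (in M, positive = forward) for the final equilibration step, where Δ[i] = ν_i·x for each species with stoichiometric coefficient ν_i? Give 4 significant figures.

Q₀ = 0.09396 vs Keq = 929 ⇒ Q<K, forward
Step 1:
                   A          L
  I           0.5658    0.03008
  C          -0.5477     0.2739
  E          0.01809     0.3039
  solve Keq expr → x = 0.2739; check Q = 929

x = 0.2739 M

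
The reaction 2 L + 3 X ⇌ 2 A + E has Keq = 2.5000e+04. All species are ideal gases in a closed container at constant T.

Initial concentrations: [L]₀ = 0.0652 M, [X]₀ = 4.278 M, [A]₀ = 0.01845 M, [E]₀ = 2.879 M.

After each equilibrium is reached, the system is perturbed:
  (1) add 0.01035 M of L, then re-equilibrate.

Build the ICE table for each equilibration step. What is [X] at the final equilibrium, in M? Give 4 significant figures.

Q₀ = 0.002945 vs Keq = 2.5000e+04 ⇒ Q<K, forward
Step 1:
                    L           X           A           E
  I            0.0652       4.278     0.01845       2.879
  C          -0.06509    -0.09764     0.06509     0.03255
  E        1.0548e-04        4.18     0.08354       2.912
  solve Keq expr → x = 0.03255; check Q = 2.5000e+04
Then add 0.01035 M of L.
Step 2:
                    L           X           A           E
  I           0.01046        4.18     0.08354       2.912
  C          -0.01034     -0.0155     0.01034    0.005168
  E        1.1930e-04       4.165     0.09388       2.917
  solve Keq expr → x = 0.005168; check Q = 2.5000e+04

[X]_eq = 4.165 M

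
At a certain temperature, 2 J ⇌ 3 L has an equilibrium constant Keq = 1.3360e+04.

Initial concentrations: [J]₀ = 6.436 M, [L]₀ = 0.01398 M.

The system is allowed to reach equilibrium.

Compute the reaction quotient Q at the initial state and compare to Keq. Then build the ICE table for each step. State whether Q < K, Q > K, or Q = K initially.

Q₀ = 6.5961e-08 vs Keq = 1.3360e+04 ⇒ Q<K, forward
Step 1:
                   J          L
  I            6.436    0.01398
  C           -6.191      9.286
  E           0.2454        9.3
  solve Keq expr → x = 3.095; check Q = 1.3360e+04

Q₀ = 6.5961e-08; Q < K (proceeds forward)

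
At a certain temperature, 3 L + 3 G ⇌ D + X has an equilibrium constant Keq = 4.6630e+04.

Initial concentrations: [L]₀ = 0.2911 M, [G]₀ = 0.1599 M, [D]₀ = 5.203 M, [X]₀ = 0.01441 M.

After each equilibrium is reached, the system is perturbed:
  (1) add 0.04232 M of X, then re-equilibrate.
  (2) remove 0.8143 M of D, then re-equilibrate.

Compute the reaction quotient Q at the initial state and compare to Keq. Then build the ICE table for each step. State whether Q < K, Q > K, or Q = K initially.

Q₀ = 743.4; Q < K (proceeds forward)

Q₀ = 743.4 vs Keq = 4.6630e+04 ⇒ Q<K, forward
Step 1:
                   L          G          D          X
  Initial     0.2911     0.1599      5.203    0.01441
  Change    -0.08068   -0.08068    0.02689    0.02689
  Equil       0.2104    0.07922       5.23     0.0413
  solve Keq expr → x = 0.02689; check Q = 4.6630e+04
Then add 0.04232 M of X.
Step 2:
                   L          G          D          X
  Initial     0.2104    0.07922       5.23    0.08362
  Change     0.01331    0.01331  -0.004437  -0.004437
  Equil       0.2237    0.09253      5.225    0.07919
  solve Keq expr → x = -0.004437; check Q = 4.6630e+04
Then remove 0.8143 M of D.
Step 3:
                   L          G          D          X
  Initial     0.2237    0.09253      4.411    0.07919
  Change   -0.003336  -0.003336   0.001112   0.001112
  Equil       0.2204     0.0892      4.412     0.0803
  solve Keq expr → x = 0.001112; check Q = 4.6630e+04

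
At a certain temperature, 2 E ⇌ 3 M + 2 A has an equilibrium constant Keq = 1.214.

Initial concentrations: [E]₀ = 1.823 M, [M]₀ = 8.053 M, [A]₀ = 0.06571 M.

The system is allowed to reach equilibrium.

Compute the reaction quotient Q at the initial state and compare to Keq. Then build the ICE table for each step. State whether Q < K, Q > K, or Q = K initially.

Q₀ = 0.6785 vs Keq = 1.214 ⇒ Q<K, forward
Step 1:
                  E         M         A
  init        1.823     8.053   0.06571
  Δ        -0.02069   0.03103   0.02069
  eq          1.802     8.084    0.0864
  solve Keq expr → x = 0.01034; check Q = 1.214

Q₀ = 0.6785; Q < K (proceeds forward)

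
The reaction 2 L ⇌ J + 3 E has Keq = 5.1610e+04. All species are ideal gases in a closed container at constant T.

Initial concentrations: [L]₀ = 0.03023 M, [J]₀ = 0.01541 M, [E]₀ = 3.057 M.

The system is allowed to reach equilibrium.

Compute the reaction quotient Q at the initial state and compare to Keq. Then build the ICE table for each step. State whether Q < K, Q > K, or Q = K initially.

Q₀ = 481.7; Q < K (proceeds forward)

Q₀ = 481.7 vs Keq = 5.1610e+04 ⇒ Q<K, forward
Step 1:
                    L           J           E
  Initial     0.03023     0.01541       3.057
  Change     -0.02618     0.01309     0.03927
  Equil      0.004049      0.0285       3.096
  solve Keq expr → x = 0.01309; check Q = 5.1610e+04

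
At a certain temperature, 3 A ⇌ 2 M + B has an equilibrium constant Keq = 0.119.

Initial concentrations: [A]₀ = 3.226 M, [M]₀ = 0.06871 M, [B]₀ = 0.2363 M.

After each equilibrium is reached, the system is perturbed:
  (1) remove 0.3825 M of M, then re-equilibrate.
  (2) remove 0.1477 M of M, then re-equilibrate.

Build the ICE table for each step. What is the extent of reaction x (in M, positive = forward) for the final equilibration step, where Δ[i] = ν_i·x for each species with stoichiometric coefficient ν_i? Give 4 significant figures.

x = 0.032 M

Q₀ = 3.3228e-05 vs Keq = 0.119 ⇒ Q<K, forward
Step 1:
                  A         M         B
  I           3.226   0.06871    0.2363
  C          -1.408    0.9384    0.4692
  E           1.818     1.007    0.7055
  solve Keq expr → x = 0.4692; check Q = 0.119
Then remove 0.3825 M of M.
Step 2:
                  A         M         B
  I           1.818    0.6246    0.7055
  C         -0.2319    0.1546   0.07729
  E           1.587    0.7792    0.7828
  solve Keq expr → x = 0.07729; check Q = 0.119
Then remove 0.1477 M of M.
Step 3:
                  A         M         B
  I           1.587    0.6315    0.7828
  C        -0.09599   0.06399     0.032
  E           1.491    0.6955    0.8148
  solve Keq expr → x = 0.032; check Q = 0.119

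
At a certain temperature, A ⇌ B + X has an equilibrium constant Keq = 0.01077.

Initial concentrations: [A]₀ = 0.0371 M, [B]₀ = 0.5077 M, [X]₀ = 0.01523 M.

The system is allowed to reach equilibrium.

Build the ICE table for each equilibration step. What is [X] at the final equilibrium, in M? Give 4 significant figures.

[X]_eq = 0.001117 M

Q₀ = 0.2084 vs Keq = 0.01077 ⇒ Q>K, reverse
Step 1:
                    A           B           X
  init         0.0371      0.5077     0.01523
  Δ           0.01411    -0.01411    -0.01411
  eq          0.05121      0.4936    0.001117
  solve Keq expr → x = -0.01411; check Q = 0.01077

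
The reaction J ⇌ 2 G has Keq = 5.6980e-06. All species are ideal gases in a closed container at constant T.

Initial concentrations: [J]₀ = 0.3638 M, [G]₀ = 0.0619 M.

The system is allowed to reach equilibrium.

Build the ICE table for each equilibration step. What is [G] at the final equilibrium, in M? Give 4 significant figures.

[G]_eq = 0.001498 M

Q₀ = 0.01053 vs Keq = 5.6980e-06 ⇒ Q>K, reverse
Step 1:
                  J         G
  I          0.3638    0.0619
  C          0.0302   -0.0604
  E           0.394  0.001498
  solve Keq expr → x = -0.0302; check Q = 5.6980e-06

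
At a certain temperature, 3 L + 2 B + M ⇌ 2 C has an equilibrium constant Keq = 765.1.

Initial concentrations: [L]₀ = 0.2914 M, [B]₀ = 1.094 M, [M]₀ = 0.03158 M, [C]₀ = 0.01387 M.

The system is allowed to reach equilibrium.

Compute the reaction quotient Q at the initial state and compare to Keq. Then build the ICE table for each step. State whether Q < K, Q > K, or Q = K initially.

Q₀ = 0.2057 vs Keq = 765.1 ⇒ Q<K, forward
Step 1:
                   L          B          M          C
  Initial     0.2914      1.094    0.03158    0.01387
  Change    -0.09211    -0.0614    -0.0307     0.0614
  Equil       0.1993      1.033 8.7751e-04    0.07527
  solve Keq expr → x = 0.0307; check Q = 765.1

Q₀ = 0.2057; Q < K (proceeds forward)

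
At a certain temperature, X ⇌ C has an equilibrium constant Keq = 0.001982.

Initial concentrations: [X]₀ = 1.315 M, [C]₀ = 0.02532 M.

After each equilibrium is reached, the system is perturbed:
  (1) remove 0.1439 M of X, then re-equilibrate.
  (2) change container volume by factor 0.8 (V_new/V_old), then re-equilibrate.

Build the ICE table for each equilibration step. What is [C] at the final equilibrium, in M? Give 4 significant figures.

[C]_eq = 0.002958 M

Q₀ = 0.01925 vs Keq = 0.001982 ⇒ Q>K, reverse
Step 1:
                  X         C
  I           1.315   0.02532
  C         0.02267  -0.02267
  E           1.338  0.002651
  solve Keq expr → x = -0.02267; check Q = 0.001982
Then remove 0.1439 M of X.
Step 2:
                  X         C
  I           1.194  0.002651
  C       2.8465e-04 -2.8465e-04
  E           1.194  0.002367
  solve Keq expr → x = -2.8465e-04; check Q = 0.001982
Then change container volume by factor 0.8 (V_new/V_old).
Step 3:
                  X         C
  I           1.493  0.002958
  C               0         0
  E           1.493  0.002958
  solve Keq expr → x = 0; check Q = 0.001982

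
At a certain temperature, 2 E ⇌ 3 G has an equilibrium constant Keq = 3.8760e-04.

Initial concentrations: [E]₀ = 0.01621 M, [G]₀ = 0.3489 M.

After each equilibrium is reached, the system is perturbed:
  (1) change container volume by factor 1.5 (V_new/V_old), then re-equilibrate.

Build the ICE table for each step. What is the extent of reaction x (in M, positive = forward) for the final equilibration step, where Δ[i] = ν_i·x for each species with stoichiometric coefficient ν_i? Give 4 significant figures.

x = 8.3118e-04 M

Q₀ = 161.6 vs Keq = 3.8760e-04 ⇒ Q>K, reverse
Step 1:
                   E          G
  I          0.01621     0.3489
  C           0.2143    -0.3215
  E           0.2305    0.02741
  solve Keq expr → x = -0.1072; check Q = 3.8760e-04
Then change container volume by factor 1.5 (V_new/V_old).
Step 2:
                   E          G
  I           0.1537    0.01828
  C        -0.001662   0.002494
  E            0.152    0.02077
  solve Keq expr → x = 8.3118e-04; check Q = 3.8760e-04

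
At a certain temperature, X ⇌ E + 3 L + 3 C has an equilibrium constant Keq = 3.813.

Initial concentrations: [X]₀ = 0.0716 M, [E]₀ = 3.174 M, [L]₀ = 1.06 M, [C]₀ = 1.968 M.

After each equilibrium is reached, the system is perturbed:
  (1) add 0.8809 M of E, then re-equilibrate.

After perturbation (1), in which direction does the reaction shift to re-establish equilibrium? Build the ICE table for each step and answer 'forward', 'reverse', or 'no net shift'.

Q₀ = 402.4 vs Keq = 3.813 ⇒ Q>K, reverse
Step 1:
                   X          E          L          C
  Initial     0.0716      3.174       1.06      1.968
  Change      0.1886    -0.1886    -0.5659    -0.5659
  Equil       0.2602      2.985     0.4941      1.402
  solve Keq expr → x = -0.1886; check Q = 3.813
Then add 0.8809 M of E.
Step 2:
                   X          E          L          C
  Initial     0.2602      3.866     0.4941      1.402
  Change    0.008842  -0.008842   -0.02653   -0.02653
  Equil       0.2691      3.857     0.4675      1.376
  solve Keq expr → x = -0.008842; check Q = 3.813

Direction: reverse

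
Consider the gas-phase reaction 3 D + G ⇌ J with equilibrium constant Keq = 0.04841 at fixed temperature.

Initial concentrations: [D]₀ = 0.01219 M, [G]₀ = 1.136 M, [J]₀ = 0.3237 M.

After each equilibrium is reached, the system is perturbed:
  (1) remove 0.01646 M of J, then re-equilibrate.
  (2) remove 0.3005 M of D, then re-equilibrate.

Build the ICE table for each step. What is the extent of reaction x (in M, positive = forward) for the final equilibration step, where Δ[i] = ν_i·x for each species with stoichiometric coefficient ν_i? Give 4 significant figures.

Q₀ = 1.5731e+05 vs Keq = 0.04841 ⇒ Q>K, reverse
Step 1:
                  D         G         J
  init      0.01219     1.136    0.3237
  Δ          0.8426    0.2809   -0.2809
  eq         0.8548     1.417   0.04284
  solve Keq expr → x = -0.2809; check Q = 0.04841
Then remove 0.01646 M of J.
Step 2:
                  D         G         J
  init       0.8548     1.417   0.02638
  Δ        -0.03382  -0.01127   0.01127
  eq          0.821     1.406   0.03765
  solve Keq expr → x = 0.01127; check Q = 0.04841
Then remove 0.3005 M of D.
Step 3:
                  D         G         J
  init       0.5205     1.406   0.03765
  Δ         0.07019    0.0234   -0.0234
  eq         0.5906     1.429   0.01425
  solve Keq expr → x = -0.0234; check Q = 0.04841

x = -0.0234 M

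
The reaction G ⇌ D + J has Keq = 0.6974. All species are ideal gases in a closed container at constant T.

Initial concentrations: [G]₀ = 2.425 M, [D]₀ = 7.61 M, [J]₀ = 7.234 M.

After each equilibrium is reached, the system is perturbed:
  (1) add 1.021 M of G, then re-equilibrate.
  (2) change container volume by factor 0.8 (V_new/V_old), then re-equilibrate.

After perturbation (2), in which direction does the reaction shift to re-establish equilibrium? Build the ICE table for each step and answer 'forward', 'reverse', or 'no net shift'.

Q₀ = 22.7 vs Keq = 0.6974 ⇒ Q>K, reverse
Step 1:
                    G           D           J
  I             2.425        7.61       7.234
  C              5.12       -5.12       -5.12
  E             7.545        2.49       2.114
  solve Keq expr → x = -5.12; check Q = 0.6974
Then add 1.021 M of G.
Step 2:
                    G           D           J
  I             8.566        2.49       2.114
  C           -0.1311      0.1311      0.1311
  E             8.435       2.621       2.245
  solve Keq expr → x = 0.1311; check Q = 0.6974
Then change container volume by factor 0.8 (V_new/V_old).
Step 3:
                    G           D           J
  I             10.54       3.276       2.806
  C             0.283      -0.283      -0.283
  E             10.83       2.993       2.523
  solve Keq expr → x = -0.283; check Q = 0.6974

Direction: reverse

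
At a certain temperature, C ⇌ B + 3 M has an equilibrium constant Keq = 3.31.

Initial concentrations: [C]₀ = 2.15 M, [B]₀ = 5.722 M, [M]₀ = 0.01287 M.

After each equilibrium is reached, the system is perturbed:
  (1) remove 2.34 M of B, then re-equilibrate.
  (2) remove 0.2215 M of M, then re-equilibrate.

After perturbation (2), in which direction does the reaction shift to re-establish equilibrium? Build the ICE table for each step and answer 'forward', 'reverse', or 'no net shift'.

Q₀ = 5.6734e-06 vs Keq = 3.31 ⇒ Q<K, forward
Step 1:
                    C           B           M
  Initial        2.15       5.722     0.01287
  Change      -0.3286      0.3286      0.9859
  Equil         1.821       6.051      0.9988
  solve Keq expr → x = 0.3286; check Q = 3.31
Then remove 2.34 M of B.
Step 2:
                    C           B           M
  Initial       1.821       3.711      0.9988
  Change     -0.05324     0.05324      0.1597
  Equil         1.768       3.764       1.159
  solve Keq expr → x = 0.05324; check Q = 3.31
Then remove 0.2215 M of M.
Step 3:
                    C           B           M
  Initial       1.768       3.764       0.937
  Change     -0.06669     0.06669      0.2001
  Equil         1.701       3.831       1.137
  solve Keq expr → x = 0.06669; check Q = 3.31

Direction: forward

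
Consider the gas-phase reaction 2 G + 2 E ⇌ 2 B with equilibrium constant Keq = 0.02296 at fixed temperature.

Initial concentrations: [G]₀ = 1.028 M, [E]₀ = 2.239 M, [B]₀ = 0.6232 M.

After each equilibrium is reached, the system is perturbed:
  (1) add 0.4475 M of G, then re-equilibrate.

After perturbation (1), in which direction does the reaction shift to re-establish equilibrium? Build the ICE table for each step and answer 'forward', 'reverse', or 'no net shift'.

Q₀ = 0.07331 vs Keq = 0.02296 ⇒ Q>K, reverse
Step 1:
                  G         E         B
  I           1.028     2.239    0.6232
  C          0.1803    0.1803   -0.1803
  E           1.208     2.419    0.4429
  solve Keq expr → x = -0.09014; check Q = 0.02296
Then add 0.4475 M of G.
Step 2:
                  G         E         B
  I           1.656     2.419    0.4429
  C         -0.1024   -0.1024    0.1024
  E           1.553     2.317    0.5453
  solve Keq expr → x = 0.0512; check Q = 0.02296

Direction: forward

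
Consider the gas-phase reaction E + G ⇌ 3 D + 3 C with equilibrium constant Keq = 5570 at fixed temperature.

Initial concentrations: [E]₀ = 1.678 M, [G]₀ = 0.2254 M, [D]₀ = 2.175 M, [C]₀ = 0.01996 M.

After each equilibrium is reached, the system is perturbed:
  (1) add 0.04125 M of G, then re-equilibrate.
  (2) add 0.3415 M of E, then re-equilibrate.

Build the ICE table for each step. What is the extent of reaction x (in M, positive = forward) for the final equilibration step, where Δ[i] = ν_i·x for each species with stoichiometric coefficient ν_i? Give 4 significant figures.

x = 3.4261e-04 M

Q₀ = 2.1633e-04 vs Keq = 5570 ⇒ Q<K, forward
Step 1:
                    E           G           D           C
  I             1.678      0.2254       2.175     0.01996
  C           -0.2244     -0.2244      0.6733      0.6733
  E             1.454  9.5119e-04       2.848      0.6933
  solve Keq expr → x = 0.2244; check Q = 5570
Then add 0.04125 M of G.
Step 2:
                    E           G           D           C
  I             1.454      0.0422       2.848      0.6933
  C           -0.0404     -0.0404      0.1212      0.1212
  E             1.413    0.001798        2.97      0.8145
  solve Keq expr → x = 0.0404; check Q = 5570
Then add 0.3415 M of E.
Step 3:
                    E           G           D           C
  I             1.755    0.001798        2.97      0.8145
  C       -3.4261e-04 -3.4261e-04    0.001028    0.001028
  E             1.754    0.001455       2.971      0.8155
  solve Keq expr → x = 3.4261e-04; check Q = 5570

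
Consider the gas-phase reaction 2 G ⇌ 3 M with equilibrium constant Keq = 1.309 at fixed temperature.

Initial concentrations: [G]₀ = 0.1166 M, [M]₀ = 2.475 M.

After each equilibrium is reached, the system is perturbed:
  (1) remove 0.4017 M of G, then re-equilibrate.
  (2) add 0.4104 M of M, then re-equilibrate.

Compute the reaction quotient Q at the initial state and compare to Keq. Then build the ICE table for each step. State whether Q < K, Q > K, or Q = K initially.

Q₀ = 1115; Q > K (proceeds reverse)

Q₀ = 1115 vs Keq = 1.309 ⇒ Q>K, reverse
Step 1:
                    G           M
  I            0.1166       2.475
  C            0.9086      -1.363
  E             1.025       1.112
  solve Keq expr → x = -0.4543; check Q = 1.309
Then remove 0.4017 M of G.
Step 2:
                    G           M
  I            0.6235       1.112
  C             0.135     -0.2024
  E            0.7584      0.9097
  solve Keq expr → x = -0.06748; check Q = 1.309
Then add 0.4104 M of M.
Step 3:
                    G           M
  I            0.7584        1.32
  C            0.1807     -0.2711
  E            0.9391       1.049
  solve Keq expr → x = -0.09036; check Q = 1.309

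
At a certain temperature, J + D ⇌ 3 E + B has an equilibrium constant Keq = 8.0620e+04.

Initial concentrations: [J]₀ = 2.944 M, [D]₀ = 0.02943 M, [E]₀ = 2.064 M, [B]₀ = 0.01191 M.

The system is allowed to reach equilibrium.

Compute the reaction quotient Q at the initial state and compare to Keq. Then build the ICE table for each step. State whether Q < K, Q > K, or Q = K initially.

Q₀ = 1.209; Q < K (proceeds forward)

Q₀ = 1.209 vs Keq = 8.0620e+04 ⇒ Q<K, forward
Step 1:
                    J           D           E           B
  init          2.944     0.02943       2.064     0.01191
  Δ          -0.02943    -0.02943     0.08828     0.02943
  eq            2.915  1.7540e-06       2.152     0.04134
  solve Keq expr → x = 0.02943; check Q = 8.0620e+04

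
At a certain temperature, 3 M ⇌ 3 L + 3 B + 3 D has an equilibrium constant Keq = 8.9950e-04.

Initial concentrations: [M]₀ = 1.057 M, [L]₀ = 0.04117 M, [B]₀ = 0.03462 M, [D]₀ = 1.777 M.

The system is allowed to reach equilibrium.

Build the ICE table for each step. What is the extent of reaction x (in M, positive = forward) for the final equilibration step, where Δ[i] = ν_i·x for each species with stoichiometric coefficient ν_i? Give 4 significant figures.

Q₀ = 1.3758e-08 vs Keq = 8.9950e-04 ⇒ Q<K, forward
Step 1:
                  M         L         B         D
  init        1.057   0.04117   0.03462     1.777
  Δ         -0.1716    0.1716    0.1716    0.1716
  eq         0.8854    0.2127    0.2062     1.949
  solve Keq expr → x = 0.05719; check Q = 8.9950e-04

x = 0.05719 M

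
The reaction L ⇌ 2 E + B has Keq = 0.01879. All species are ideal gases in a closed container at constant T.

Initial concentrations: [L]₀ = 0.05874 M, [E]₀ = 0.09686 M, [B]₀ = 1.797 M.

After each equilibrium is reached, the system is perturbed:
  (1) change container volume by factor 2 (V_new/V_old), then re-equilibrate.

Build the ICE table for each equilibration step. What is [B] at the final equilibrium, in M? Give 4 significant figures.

Q₀ = 0.287 vs Keq = 0.01879 ⇒ Q>K, reverse
Step 1:
                  L         E         B
  init      0.05874   0.09686     1.797
  Δ         0.03282  -0.06563  -0.03282
  eq        0.09156   0.03123     1.764
  solve Keq expr → x = -0.03282; check Q = 0.01879
Then change container volume by factor 2 (V_new/V_old).
Step 2:
                  L         E         B
  init      0.04578   0.01561    0.8821
  Δ       -0.006586   0.01317  0.006586
  eq        0.03919   0.02879    0.8887
  solve Keq expr → x = 0.006586; check Q = 0.01879

[B]_eq = 0.8887 M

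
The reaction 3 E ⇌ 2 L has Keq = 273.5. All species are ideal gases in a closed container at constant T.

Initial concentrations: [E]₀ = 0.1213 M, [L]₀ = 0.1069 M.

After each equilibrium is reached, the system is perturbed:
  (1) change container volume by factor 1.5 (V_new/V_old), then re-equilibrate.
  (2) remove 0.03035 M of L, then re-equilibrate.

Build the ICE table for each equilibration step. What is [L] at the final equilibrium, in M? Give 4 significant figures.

[L]_eq = 0.07634 M

Q₀ = 6.403 vs Keq = 273.5 ⇒ Q<K, forward
Step 1:
                   E          L
  init        0.1213     0.1069
  Δ         -0.07632    0.05088
  eq         0.04498     0.1578
  solve Keq expr → x = 0.02544; check Q = 273.5
Then change container volume by factor 1.5 (V_new/V_old).
Step 2:
                   E          L
  init       0.02999     0.1052
  Δ         0.003788  -0.002525
  eq         0.03378     0.1027
  solve Keq expr → x = -0.001263; check Q = 273.5
Then remove 0.03035 M of L.
Step 3:
                   E          L
  init       0.03378    0.07231
  Δ        -0.006052   0.004035
  eq         0.02772    0.07634
  solve Keq expr → x = 0.002017; check Q = 273.5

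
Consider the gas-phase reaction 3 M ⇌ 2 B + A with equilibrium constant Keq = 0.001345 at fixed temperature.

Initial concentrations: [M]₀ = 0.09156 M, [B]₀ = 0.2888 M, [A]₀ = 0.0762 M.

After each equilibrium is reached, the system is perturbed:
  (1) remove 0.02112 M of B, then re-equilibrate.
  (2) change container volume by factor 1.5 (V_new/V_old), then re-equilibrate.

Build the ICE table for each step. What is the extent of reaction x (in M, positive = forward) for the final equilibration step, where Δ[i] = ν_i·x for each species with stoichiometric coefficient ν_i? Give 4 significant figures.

Q₀ = 8.28 vs Keq = 0.001345 ⇒ Q>K, reverse
Step 1:
                   M          B          A
  Initial    0.09156     0.2888     0.0762
  Change      0.2223    -0.1482    -0.0741
  Equil       0.3139     0.1406   0.002103
  solve Keq expr → x = -0.0741; check Q = 0.001345
Then remove 0.02112 M of B.
Step 2:
                   M          B          A
  Initial     0.3139     0.1195   0.002103
  Change   -0.002063   0.001375 6.8757e-04
  Equil       0.3118     0.1209   0.002791
  solve Keq expr → x = 6.8757e-04; check Q = 0.001345
Then change container volume by factor 1.5 (V_new/V_old).
Step 3:
                   M          B          A
  Initial     0.2079    0.08057   0.001861
  Change           0          0          0
  Equil       0.2079    0.08057   0.001861
  solve Keq expr → x = 0; check Q = 0.001345

x = 0 M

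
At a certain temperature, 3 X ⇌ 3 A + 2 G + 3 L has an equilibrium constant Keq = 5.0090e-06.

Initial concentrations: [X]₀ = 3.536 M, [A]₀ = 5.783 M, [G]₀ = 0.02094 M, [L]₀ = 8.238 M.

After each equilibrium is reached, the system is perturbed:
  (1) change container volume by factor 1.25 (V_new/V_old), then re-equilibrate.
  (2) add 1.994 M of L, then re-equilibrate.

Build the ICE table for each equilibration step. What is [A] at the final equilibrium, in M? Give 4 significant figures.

Q₀ = 1.072 vs Keq = 5.0090e-06 ⇒ Q>K, reverse
Step 1:
                   X          A          G          L
  I            3.536      5.783    0.02094      8.238
  C          0.03134   -0.03134   -0.02089   -0.03134
  E            3.567      5.752 4.6500e-05      8.207
  solve Keq expr → x = -0.01045; check Q = 5.0090e-06
Then change container volume by factor 1.25 (V_new/V_old).
Step 2:
                   X          A          G          L
  I            2.854      4.601 3.7200e-05      6.565
  C       -4.1674e-05 4.1674e-05 2.7783e-05 4.1674e-05
  E            2.854      4.601 6.4983e-05      6.565
  solve Keq expr → x = 1.3891e-05; check Q = 5.0090e-06
Then add 1.994 M of L.
Step 3:
                   X          A          G          L
  I            2.854      4.601 6.4983e-05      8.559
  C       3.1991e-05 -3.1991e-05 -2.1327e-05 -3.1991e-05
  E            2.854      4.601 4.3655e-05      8.559
  solve Keq expr → x = -1.0664e-05; check Q = 5.0090e-06

[A]_eq = 4.601 M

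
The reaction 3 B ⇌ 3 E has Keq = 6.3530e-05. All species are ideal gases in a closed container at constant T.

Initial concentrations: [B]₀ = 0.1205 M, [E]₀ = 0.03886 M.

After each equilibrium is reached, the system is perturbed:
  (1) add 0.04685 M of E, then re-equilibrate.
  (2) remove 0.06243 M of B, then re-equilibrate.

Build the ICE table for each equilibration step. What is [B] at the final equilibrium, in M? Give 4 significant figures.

[B]_eq = 0.1383 M

Q₀ = 0.03354 vs Keq = 6.3530e-05 ⇒ Q>K, reverse
Step 1:
                  B         E
  Initial    0.1205   0.03886
  Change    0.03275  -0.03275
  Equil      0.1532  0.006115
  solve Keq expr → x = -0.01092; check Q = 6.3530e-05
Then add 0.04685 M of E.
Step 2:
                  B         E
  Initial    0.1532   0.05296
  Change    0.04505  -0.04505
  Equil      0.1983  0.007912
  solve Keq expr → x = -0.01502; check Q = 6.3530e-05
Then remove 0.06243 M of B.
Step 3:
                  B         E
  Initial    0.1359  0.007912
  Change   0.002395 -0.002395
  Equil      0.1383  0.005517
  solve Keq expr → x = -7.9850e-04; check Q = 6.3530e-05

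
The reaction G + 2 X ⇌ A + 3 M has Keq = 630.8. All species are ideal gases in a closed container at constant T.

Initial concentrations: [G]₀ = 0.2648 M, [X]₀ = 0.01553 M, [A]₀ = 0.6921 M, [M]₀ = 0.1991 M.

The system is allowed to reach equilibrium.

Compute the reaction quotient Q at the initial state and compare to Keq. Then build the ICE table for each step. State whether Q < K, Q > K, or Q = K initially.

Q₀ = 85.53 vs Keq = 630.8 ⇒ Q<K, forward
Step 1:
                    G           X           A           M
  init         0.2648     0.01553      0.6921      0.1991
  Δ         -0.004567   -0.009135    0.004567      0.0137
  eq           0.2602    0.006395      0.6967      0.2128
  solve Keq expr → x = 0.004567; check Q = 630.8

Q₀ = 85.53; Q < K (proceeds forward)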